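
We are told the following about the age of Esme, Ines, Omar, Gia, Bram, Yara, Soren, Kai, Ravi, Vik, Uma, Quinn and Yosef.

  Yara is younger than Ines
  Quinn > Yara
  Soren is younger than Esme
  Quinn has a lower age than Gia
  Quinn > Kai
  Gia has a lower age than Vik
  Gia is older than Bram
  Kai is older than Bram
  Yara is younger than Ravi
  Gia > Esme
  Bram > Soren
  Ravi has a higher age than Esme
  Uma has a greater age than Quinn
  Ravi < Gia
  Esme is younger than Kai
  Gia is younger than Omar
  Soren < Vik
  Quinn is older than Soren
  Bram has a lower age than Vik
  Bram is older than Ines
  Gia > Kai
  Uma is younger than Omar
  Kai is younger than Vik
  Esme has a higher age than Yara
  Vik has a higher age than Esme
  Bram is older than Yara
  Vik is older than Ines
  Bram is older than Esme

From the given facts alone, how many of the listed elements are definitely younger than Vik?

9

From Vik the given relations immediately reach Soren, Ines, Esme, Bram, Kai, Gia.
From those, Yara, Ravi, Quinn — 9 in total.
Nothing else is reachable below Vik; 9 in all.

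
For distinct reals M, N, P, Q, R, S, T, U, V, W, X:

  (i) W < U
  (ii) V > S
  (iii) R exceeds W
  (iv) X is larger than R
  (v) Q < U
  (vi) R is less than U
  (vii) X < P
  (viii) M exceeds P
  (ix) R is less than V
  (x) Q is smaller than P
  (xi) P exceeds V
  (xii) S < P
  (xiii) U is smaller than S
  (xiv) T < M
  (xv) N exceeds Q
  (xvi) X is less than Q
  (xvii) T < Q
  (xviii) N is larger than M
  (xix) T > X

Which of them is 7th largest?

Piecing the relations together gives one ordering: W < R < X < T < Q < U < S < V < P < M < N.
Counting 7 from the largest end gives Q.

Q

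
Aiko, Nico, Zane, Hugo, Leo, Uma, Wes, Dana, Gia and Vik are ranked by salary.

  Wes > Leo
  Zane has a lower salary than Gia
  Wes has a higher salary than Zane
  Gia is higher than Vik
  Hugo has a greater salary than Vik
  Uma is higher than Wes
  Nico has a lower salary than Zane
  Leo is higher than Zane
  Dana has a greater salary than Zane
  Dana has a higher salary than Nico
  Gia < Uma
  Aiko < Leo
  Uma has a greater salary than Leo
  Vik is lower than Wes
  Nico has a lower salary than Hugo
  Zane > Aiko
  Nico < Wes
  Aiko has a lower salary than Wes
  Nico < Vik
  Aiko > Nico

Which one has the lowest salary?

Nico

Aiko is not least since Nico < Aiko; Zane is not least since Nico < Zane; Leo is not least since Aiko < Leo; Vik is not least since Nico < Vik; Hugo is not least since Nico < Hugo; Wes is not least since Vik < Wes; Gia is not least since Zane < Gia; Uma is not least since Wes < Uma; Dana is not least since Nico < Dana.
Only Nico has nothing below it, so Nico is the lowest salary.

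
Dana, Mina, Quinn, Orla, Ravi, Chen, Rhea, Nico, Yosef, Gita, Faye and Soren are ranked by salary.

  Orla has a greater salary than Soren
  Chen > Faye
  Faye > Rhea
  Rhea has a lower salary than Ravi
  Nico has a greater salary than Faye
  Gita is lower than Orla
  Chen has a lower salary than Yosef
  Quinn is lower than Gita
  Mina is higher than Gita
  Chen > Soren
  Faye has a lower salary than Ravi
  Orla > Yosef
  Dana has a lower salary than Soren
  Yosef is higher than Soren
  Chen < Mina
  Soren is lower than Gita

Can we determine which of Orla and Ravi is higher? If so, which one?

Following every chain through Ravi: below Ravi we get Rhea, Faye.
Orla is not reached, and no chain runs the other way from Orla to Ravi.
So the given relations leave the order of Ravi and Orla undetermined.

undetermined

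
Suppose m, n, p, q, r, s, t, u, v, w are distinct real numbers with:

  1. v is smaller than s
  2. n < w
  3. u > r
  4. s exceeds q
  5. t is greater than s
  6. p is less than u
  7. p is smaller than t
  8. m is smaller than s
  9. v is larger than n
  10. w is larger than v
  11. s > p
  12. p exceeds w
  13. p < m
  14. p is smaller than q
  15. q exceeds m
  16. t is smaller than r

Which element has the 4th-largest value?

The consecutive relations fix a unique order: n < v < w < p < m < q < s < t < r < u.
The 4th largest is s.

s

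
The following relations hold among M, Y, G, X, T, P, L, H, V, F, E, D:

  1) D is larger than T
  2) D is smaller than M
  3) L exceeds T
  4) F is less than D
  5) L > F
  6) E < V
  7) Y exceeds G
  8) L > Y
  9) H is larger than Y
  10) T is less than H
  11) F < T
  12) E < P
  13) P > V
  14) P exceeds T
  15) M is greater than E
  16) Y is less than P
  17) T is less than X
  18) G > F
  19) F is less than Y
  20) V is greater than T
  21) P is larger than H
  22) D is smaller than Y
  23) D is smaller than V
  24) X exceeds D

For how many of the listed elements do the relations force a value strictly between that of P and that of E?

1

Chaining upward from E reaches: V, M.
Chaining downward from P reaches: F, T, D, G, Y, V, H.
Strictly between E and P are those in both lists: V — 1 element.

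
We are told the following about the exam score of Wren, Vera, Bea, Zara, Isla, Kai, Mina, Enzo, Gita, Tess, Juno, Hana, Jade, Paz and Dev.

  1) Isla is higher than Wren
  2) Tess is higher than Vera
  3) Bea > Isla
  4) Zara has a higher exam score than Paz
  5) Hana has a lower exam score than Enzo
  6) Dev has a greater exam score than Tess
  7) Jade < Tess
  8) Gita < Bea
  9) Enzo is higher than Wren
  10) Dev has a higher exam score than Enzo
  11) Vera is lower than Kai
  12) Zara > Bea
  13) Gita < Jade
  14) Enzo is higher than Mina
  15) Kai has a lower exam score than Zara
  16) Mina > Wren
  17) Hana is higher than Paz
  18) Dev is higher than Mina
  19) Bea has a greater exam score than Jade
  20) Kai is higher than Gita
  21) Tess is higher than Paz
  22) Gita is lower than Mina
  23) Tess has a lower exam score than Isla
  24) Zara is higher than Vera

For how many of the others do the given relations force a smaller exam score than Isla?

The elements the relations force below Isla are Gita, Vera, Jade, Wren, Paz, Tess — no chain reaches any other.
That is 6.

6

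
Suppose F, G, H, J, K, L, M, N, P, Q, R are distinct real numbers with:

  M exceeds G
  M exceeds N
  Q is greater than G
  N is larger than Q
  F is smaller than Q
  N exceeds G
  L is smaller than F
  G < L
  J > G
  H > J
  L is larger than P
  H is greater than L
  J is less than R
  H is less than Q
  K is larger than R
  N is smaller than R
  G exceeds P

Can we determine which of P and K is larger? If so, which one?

P < L and L < H give P < H.
With H < Q: P < L < H < Q.
Then Q < N extends the chain to N.
Then N < R extends the chain to R.
With R < K: P < L < H < Q < N < R < K.
So K is larger.

K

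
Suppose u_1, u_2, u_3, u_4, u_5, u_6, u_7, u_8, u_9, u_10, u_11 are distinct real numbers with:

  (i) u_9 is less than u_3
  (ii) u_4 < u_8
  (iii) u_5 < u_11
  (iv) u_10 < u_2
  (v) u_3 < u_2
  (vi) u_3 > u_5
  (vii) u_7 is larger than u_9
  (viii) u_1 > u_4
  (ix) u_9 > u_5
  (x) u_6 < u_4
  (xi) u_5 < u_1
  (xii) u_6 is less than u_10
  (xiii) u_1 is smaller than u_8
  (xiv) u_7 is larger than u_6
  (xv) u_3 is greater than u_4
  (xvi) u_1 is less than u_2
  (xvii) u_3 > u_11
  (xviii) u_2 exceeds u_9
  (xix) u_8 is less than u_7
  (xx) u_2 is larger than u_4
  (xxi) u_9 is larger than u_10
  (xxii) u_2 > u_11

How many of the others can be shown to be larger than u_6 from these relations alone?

8

From u_6 the given relations immediately reach u_10, u_4, u_7.
From those, u_9, u_1, u_8, u_3, u_2 — 8 in total.
No other element is forced above u_6 by the given relations, so the count is 8.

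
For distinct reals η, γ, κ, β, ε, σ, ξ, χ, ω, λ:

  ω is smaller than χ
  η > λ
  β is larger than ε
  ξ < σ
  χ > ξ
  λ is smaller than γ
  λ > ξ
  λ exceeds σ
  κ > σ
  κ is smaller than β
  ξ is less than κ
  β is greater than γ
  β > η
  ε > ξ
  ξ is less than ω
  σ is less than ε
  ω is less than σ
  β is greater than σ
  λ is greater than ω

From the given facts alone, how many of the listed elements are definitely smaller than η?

4

Directly below η: λ.
One step further: ξ, ω, σ (4 so far).
Nothing else is reachable below η; 4 in all.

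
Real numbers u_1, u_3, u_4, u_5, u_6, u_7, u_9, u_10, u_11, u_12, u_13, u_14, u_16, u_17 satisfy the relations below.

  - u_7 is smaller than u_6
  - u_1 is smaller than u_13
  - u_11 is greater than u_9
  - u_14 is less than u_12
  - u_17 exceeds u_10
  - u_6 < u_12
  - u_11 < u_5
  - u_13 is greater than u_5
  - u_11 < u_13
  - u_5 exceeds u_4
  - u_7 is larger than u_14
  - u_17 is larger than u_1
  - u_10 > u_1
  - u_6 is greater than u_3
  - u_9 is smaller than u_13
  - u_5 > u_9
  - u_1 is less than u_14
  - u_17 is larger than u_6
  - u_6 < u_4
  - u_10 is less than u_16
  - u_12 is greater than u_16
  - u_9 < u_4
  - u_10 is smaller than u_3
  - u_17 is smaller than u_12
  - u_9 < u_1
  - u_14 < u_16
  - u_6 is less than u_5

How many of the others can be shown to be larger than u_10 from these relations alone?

From u_10 the given relations immediately reach u_3, u_16, u_17.
From those, u_6, u_12 — 5 in total.
From those, u_4, u_5 — 7 in total.
From those, u_13 — 8 in total.
Nothing else is reachable above u_10; 8 in all.

8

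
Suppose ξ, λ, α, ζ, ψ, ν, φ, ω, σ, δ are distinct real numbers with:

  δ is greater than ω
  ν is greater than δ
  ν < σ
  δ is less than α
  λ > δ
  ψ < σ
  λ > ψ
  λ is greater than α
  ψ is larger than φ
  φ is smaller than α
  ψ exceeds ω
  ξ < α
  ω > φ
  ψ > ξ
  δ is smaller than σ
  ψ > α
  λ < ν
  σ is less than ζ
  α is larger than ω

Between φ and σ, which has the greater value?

σ

Following the relations from φ: φ < ω < δ < α < ψ < λ < ν < σ.
So φ < σ; σ is the larger of the two.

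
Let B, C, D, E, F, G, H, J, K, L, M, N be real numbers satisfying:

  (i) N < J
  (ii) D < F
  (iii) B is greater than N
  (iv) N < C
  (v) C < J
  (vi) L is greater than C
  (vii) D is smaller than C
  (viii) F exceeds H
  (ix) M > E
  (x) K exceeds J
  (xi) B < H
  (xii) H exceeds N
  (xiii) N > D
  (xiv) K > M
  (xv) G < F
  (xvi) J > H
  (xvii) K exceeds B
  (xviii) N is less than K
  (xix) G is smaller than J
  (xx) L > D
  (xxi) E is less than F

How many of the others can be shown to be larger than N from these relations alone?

7

The elements the relations force above N are B, H, C, L, F, J, K — no chain reaches any other.
That is 7.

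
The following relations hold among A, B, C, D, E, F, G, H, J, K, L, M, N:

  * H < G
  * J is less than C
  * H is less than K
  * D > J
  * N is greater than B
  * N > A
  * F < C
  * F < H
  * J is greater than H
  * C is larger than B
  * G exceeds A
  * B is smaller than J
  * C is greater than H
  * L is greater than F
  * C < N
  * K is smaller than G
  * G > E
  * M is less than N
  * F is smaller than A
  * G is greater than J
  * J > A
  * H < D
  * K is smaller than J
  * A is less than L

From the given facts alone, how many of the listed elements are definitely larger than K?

The elements the relations force above K are J, C, D, N, G — no chain reaches any other.
That is 5.

5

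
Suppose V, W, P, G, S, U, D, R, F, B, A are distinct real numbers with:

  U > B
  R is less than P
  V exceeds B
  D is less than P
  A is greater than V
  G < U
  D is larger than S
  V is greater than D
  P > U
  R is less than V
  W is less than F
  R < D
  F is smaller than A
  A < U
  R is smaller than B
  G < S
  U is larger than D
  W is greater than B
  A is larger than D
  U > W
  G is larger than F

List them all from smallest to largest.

R < B < W < F < G < S < D < V < A < U < P

Nothing is placed below R, so it is least; from there R < B; B < W; W < F; F < G; G < S; S < D; D < V; V < A; A < U; U < P, each given directly.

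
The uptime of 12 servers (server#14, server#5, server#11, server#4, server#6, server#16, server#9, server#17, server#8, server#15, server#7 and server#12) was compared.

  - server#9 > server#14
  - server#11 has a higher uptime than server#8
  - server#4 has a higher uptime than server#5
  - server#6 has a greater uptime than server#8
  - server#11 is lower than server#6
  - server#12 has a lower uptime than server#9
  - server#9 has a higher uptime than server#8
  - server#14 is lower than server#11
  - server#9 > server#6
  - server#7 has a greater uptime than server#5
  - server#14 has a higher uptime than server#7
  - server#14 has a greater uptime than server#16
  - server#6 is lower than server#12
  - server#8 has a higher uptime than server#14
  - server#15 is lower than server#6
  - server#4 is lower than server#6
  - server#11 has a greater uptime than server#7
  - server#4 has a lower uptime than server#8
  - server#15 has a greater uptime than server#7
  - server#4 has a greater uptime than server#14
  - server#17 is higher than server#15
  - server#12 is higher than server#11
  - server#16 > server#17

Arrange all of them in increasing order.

server#5 < server#7 < server#15 < server#17 < server#16 < server#14 < server#4 < server#8 < server#11 < server#6 < server#12 < server#9

The consecutive links are each given: server#5 < server#7; server#7 < server#15; server#15 < server#17; server#17 < server#16; server#16 < server#14; server#14 < server#4; server#4 < server#8; server#8 < server#11; server#11 < server#6; server#6 < server#12; server#12 < server#9.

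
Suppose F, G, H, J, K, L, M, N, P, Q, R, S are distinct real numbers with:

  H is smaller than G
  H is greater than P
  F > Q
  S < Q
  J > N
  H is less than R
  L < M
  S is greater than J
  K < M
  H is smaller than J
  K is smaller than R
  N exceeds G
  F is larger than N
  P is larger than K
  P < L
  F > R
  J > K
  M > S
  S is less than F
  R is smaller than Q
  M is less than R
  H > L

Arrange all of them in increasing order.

K < P < L < H < G < N < J < S < M < R < Q < F

Nothing is placed below K, so it is least; from there K < P; P < L; L < H; H < G; G < N; N < J; J < S; S < M; M < R; R < Q; Q < F, each given directly.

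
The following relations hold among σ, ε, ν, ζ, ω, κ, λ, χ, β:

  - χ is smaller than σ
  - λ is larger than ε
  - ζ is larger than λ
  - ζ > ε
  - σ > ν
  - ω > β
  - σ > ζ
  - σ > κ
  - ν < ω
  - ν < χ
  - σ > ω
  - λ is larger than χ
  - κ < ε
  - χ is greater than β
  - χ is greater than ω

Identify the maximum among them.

Chaining downward from σ: directly below it, ν, ω, χ, κ, ζ; then β, ε, λ.
That covers every other element, and nothing is given above σ, so σ is the maximum.

σ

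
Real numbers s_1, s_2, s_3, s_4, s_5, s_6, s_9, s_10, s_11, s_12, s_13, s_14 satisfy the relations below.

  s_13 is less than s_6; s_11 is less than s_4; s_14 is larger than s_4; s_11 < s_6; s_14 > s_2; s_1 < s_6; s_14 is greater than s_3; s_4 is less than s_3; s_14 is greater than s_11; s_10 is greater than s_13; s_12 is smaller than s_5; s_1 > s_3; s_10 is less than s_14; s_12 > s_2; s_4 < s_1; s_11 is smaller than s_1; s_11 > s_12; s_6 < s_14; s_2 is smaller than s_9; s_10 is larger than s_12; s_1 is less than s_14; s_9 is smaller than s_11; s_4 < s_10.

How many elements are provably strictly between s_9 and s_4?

1

Chaining upward from s_9 reaches: s_11, s_3, s_10, s_1, s_6, s_14.
Chaining downward from s_4 reaches: s_2, s_12, s_11.
Strictly between s_9 and s_4 are those in both lists: s_11 — 1 element.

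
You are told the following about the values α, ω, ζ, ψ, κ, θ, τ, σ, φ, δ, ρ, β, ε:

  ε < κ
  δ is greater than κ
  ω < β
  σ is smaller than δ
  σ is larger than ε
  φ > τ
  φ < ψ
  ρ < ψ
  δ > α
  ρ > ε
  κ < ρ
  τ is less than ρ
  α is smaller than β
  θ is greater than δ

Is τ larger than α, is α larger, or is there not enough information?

Following every chain through τ: above τ we get ρ, φ, ψ.
α is not reached, and no chain runs the other way from α to τ.
So the given relations leave the order of τ and α undetermined.

undetermined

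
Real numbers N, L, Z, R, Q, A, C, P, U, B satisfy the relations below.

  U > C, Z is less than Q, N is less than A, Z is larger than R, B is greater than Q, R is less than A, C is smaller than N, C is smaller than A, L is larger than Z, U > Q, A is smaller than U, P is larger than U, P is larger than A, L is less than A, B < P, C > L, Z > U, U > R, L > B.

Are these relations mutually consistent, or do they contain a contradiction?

inconsistent

We have U < Z stated directly, yet also Z < Q < B < L < C < N < A < U by chaining the others — so Z < U. Contradiction.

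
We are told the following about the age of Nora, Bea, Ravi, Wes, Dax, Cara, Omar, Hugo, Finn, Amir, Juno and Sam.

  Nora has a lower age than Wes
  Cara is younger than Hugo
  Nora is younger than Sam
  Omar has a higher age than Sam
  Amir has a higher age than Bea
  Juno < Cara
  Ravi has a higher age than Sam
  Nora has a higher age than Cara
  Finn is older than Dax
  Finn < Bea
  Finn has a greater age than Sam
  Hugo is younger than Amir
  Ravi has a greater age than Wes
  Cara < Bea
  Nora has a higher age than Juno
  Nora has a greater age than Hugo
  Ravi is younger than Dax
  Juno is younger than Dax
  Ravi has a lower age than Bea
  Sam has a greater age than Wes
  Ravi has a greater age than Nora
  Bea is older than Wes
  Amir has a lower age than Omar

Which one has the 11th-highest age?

Cara

Piecing the relations together gives one ordering: Juno < Cara < Hugo < Nora < Wes < Sam < Ravi < Dax < Finn < Bea < Amir < Omar.
The 11th largest is Cara.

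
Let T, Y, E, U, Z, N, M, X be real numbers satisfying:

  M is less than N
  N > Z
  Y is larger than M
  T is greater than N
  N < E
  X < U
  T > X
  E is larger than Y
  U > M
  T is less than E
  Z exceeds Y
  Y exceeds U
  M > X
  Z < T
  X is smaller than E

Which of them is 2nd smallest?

M

Chaining the given pairs: X < M < U < Y < Z < N < T < E.
The 2nd smallest is M.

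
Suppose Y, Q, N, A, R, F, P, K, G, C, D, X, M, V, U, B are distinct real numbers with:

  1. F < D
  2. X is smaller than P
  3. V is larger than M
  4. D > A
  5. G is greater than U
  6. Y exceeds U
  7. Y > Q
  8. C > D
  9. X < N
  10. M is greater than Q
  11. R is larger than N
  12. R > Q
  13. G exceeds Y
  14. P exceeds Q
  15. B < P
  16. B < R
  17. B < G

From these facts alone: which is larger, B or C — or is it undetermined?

undetermined

Following every chain through B: above B we get G, P, R.
C is not reached, and no chain runs the other way from C to B.
So the given relations leave the order of B and C undetermined.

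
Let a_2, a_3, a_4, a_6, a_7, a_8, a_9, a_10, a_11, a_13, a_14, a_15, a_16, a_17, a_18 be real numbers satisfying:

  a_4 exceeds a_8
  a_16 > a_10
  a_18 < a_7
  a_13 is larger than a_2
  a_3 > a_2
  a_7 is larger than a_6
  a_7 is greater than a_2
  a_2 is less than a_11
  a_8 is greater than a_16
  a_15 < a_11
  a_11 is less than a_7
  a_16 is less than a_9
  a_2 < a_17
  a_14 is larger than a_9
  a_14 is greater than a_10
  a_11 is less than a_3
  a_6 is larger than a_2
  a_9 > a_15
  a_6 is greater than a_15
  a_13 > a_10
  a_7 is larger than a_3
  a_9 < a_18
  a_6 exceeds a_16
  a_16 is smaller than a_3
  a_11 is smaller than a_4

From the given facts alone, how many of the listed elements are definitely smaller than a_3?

The elements the relations force below a_3 are a_10, a_15, a_2, a_16, a_11 — no chain reaches any other.
That is 5.

5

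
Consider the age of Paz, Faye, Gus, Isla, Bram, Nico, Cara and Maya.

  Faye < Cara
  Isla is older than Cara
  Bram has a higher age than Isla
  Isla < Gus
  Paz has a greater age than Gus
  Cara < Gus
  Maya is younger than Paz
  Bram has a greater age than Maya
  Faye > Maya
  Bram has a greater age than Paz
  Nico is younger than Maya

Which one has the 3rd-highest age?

Chaining the given pairs: Nico < Maya < Faye < Cara < Isla < Gus < Paz < Bram.
The 3rd largest is Gus.

Gus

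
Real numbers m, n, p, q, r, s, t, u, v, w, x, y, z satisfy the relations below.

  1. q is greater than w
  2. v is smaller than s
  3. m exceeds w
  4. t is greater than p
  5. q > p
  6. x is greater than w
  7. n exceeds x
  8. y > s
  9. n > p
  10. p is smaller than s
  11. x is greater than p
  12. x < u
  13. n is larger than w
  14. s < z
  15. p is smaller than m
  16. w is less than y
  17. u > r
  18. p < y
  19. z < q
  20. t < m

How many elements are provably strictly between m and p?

1

The relations place p below m. An element lies strictly between them when it is forced above p and also forced below m.
Above p: {x, s, y, z, u, t, n, q}. Below m: {w, t}.
Intersection: {t} — 1.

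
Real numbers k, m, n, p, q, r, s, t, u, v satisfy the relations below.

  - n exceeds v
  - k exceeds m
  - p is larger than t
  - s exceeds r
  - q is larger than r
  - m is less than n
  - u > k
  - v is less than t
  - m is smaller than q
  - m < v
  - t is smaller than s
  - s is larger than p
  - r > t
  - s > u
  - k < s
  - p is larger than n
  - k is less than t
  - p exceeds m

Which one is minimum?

m

k is not least since m < k; u is not least since k < u; v is not least since m < v; n is not least since m < n; t is not least since k < t; p is not least since n < p; r is not least since t < r; q is not least since r < q; s is not least since r < s.
Only m has nothing below it, so m is the minimum.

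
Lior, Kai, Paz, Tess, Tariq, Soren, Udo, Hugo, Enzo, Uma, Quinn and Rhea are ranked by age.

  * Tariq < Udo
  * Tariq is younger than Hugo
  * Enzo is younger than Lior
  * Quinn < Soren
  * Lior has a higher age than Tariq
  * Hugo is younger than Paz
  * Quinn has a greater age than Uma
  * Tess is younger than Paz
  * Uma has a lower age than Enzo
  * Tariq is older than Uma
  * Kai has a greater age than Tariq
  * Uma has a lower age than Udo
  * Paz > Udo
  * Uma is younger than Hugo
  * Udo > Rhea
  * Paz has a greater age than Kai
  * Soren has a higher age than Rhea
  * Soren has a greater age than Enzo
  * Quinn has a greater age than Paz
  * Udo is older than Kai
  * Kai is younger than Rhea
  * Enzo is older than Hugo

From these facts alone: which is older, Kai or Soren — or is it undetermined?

Kai < Rhea and Rhea < Udo give Kai < Udo.
With Udo < Paz: Kai < Rhea < Udo < Paz.
Then Paz < Quinn extends the chain to Quinn.
With Quinn < Soren: Kai < Rhea < Udo < Paz < Quinn < Soren.
So Soren is older.

Soren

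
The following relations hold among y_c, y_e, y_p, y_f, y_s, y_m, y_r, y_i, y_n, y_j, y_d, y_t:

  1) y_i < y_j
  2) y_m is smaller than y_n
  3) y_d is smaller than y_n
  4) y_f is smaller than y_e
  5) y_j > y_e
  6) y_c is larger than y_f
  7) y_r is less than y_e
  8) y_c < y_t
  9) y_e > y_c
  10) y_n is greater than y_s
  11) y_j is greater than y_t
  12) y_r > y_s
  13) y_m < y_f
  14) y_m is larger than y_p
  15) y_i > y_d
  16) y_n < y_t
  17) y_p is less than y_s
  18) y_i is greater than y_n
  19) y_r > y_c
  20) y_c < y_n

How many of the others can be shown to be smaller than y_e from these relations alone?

6

Directly below y_e: y_f, y_c, y_r.
One step further: y_m, y_s (5 so far).
One step further: y_p (6 so far).
No other element is forced below y_e by the given relations, so the count is 6.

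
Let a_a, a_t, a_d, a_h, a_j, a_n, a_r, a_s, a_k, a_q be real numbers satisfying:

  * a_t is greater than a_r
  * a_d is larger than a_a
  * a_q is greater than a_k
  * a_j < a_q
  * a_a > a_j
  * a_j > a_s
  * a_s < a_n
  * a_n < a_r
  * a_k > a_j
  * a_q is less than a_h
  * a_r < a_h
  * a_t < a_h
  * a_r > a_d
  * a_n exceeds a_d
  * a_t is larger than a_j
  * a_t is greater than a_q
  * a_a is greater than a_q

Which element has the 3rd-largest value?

Piecing the relations together gives one ordering: a_s < a_j < a_k < a_q < a_a < a_d < a_n < a_r < a_t < a_h.
Counting 3 from the largest end gives a_r.

a_r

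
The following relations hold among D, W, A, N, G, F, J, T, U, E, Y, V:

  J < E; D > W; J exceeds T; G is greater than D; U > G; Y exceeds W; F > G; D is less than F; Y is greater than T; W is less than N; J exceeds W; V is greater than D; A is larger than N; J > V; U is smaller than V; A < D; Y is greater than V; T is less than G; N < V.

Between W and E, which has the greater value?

E

Link the given pairs in sequence: W < N; N < A; A < D; D < G; G < U; U < V; V < J; J < E.
Chaining these gives W < N < A < D < G < U < V < J < E.
So W < E; E is the larger of the two.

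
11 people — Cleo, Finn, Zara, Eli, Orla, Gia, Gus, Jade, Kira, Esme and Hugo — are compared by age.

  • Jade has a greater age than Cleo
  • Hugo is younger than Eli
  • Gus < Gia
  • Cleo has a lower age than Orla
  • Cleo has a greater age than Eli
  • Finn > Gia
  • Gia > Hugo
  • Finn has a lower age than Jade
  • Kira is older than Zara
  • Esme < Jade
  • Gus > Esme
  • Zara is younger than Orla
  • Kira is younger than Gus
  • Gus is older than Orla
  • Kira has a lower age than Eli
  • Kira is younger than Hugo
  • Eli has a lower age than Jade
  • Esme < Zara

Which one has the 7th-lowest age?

Piecing the relations together gives one ordering: Esme < Zara < Kira < Hugo < Eli < Cleo < Orla < Gus < Gia < Finn < Jade.
Counting 7 from the smallest end gives Orla.

Orla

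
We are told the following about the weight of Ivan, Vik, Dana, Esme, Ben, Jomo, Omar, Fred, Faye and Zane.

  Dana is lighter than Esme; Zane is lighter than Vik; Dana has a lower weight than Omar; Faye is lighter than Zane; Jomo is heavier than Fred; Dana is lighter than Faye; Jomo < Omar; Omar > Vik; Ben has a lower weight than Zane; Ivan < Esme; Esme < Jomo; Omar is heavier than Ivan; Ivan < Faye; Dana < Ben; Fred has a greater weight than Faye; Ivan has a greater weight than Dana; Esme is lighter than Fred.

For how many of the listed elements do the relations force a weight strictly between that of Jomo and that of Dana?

Chaining upward from Dana reaches: Ivan, Esme, Faye, Ben, Zane, Fred, Vik, Omar.
Chaining downward from Jomo reaches: Ivan, Esme, Faye, Fred.
Strictly between Dana and Jomo are those in both lists: Ivan, Esme, Faye, Fred — 4 elements.

4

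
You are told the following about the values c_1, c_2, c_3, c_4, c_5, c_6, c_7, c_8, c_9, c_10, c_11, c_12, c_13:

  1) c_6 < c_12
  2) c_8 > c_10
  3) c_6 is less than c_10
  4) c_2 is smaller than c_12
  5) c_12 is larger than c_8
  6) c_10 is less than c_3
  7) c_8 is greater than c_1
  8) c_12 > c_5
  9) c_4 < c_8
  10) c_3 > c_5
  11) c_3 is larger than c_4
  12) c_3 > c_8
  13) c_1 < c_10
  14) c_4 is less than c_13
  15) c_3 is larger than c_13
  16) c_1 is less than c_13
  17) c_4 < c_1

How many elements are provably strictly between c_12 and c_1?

Chaining upward from c_1 reaches: c_13, c_10, c_8, c_3.
Chaining downward from c_12 reaches: c_4, c_2, c_5, c_6, c_10, c_8.
Strictly between c_1 and c_12 are those in both lists: c_10, c_8 — 2 elements.

2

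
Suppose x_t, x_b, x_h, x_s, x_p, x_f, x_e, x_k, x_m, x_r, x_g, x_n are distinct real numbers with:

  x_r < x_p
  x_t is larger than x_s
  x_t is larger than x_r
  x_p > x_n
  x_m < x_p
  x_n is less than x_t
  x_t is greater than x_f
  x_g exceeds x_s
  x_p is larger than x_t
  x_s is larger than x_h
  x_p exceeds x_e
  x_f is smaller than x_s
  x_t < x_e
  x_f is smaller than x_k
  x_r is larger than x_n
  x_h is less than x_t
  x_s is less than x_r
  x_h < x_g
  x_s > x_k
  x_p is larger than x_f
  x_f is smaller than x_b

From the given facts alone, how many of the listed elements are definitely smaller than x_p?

9

The elements the relations force below x_p are x_h, x_n, x_f, x_m, x_k, x_s, x_r, x_t, x_e — no chain reaches any other.
That is 9.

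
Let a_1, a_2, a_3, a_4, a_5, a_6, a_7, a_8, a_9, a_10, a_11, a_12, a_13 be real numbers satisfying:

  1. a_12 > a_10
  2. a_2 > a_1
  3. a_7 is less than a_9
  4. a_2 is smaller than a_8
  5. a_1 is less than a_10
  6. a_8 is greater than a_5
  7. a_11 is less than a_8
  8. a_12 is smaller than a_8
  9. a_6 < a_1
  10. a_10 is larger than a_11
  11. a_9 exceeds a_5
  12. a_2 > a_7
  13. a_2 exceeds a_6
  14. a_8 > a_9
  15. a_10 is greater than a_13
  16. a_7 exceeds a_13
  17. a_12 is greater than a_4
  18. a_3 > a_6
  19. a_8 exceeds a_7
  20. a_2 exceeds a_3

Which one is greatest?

a_8

Chaining downward from a_8: directly below it, a_11, a_7, a_5, a_9, a_12, a_2; then a_6, a_4, a_1, a_13, a_10, a_3.
That covers every other element, and nothing is given above a_8, so a_8 is the greatest.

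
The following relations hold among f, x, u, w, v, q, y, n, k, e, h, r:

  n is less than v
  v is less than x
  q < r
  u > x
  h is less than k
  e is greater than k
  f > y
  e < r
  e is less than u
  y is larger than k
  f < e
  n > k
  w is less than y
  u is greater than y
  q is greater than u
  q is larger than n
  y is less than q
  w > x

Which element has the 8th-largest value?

The consecutive relations fix a unique order: h < k < n < v < x < w < y < f < e < u < q < r.
Counting 8 from the largest end gives x.

x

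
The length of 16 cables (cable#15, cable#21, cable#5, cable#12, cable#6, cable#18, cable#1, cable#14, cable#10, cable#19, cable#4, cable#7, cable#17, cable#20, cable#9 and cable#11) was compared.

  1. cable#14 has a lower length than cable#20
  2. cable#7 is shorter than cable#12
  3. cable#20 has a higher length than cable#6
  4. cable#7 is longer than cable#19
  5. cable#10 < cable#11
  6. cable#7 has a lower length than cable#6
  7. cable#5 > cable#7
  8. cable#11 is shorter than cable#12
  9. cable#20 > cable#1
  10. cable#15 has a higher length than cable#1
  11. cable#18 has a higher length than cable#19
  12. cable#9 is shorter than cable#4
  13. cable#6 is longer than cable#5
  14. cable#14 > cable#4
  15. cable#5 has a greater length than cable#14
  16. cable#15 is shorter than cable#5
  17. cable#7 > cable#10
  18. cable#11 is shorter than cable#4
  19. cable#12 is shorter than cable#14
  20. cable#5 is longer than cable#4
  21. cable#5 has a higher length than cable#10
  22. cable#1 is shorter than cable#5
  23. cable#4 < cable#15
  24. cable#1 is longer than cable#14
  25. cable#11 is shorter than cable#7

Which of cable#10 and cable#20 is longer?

cable#20

cable#10 < cable#11 < cable#7 < cable#12 < cable#14 < cable#1 < cable#15 < cable#5 < cable#6 < cable#20, by transitivity through cable#11, cable#7, cable#12, cable#14, cable#1, cable#15, cable#5, cable#6.
So cable#10 < cable#20; cable#20 is the longer of the two.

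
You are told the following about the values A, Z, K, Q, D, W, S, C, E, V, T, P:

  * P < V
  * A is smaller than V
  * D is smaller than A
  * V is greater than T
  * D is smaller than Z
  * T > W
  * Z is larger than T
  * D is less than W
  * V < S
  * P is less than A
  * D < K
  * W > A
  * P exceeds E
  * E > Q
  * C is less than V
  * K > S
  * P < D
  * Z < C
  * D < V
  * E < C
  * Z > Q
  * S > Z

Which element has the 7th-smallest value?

The consecutive relations fix a unique order: Q < E < P < D < A < W < T < Z < C < V < S < K.
Counting 7 from the smallest end gives T.

T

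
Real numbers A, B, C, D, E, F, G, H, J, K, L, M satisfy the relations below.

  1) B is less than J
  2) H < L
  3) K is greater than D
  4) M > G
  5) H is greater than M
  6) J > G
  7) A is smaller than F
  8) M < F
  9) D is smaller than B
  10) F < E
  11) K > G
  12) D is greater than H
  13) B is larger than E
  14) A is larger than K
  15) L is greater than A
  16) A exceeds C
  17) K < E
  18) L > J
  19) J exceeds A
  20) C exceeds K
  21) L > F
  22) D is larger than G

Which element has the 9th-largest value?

D

The consecutive relations fix a unique order: G < M < H < D < K < C < A < F < E < B < J < L.
The 9th largest is D.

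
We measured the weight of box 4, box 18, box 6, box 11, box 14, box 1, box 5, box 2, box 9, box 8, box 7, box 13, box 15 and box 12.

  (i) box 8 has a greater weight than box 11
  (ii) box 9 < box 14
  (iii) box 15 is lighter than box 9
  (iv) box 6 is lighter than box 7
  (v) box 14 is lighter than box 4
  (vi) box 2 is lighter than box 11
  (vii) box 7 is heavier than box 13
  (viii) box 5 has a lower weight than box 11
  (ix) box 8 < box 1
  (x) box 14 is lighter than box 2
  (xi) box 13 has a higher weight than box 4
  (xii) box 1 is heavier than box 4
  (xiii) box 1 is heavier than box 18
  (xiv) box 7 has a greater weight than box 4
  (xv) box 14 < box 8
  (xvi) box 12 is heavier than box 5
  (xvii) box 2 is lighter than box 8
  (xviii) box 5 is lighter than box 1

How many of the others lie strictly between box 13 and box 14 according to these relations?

Chaining upward from box 14 reaches: box 2, box 11, box 8, box 4, box 7, box 1.
Chaining downward from box 13 reaches: box 15, box 9, box 4.
Strictly between box 14 and box 13 are those in both lists: box 4 — 1 element.

1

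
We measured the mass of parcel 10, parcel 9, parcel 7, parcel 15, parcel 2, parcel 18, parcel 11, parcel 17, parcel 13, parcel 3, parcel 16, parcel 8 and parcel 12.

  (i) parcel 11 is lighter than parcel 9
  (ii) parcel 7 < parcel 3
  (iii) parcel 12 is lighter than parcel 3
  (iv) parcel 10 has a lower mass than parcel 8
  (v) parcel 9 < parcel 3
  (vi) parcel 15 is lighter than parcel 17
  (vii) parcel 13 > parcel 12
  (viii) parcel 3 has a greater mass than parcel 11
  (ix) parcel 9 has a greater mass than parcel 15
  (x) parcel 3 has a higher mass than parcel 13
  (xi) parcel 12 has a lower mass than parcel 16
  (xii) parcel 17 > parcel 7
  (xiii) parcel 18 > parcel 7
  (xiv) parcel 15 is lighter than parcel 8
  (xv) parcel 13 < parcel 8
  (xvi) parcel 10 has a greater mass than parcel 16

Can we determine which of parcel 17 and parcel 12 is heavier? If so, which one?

Following every chain through parcel 12: above parcel 12 we get parcel 16, parcel 10, parcel 13, parcel 8, parcel 3.
parcel 17 is not reached, and no chain runs the other way from parcel 17 to parcel 12.
So the given relations leave the order of parcel 12 and parcel 17 undetermined.

undetermined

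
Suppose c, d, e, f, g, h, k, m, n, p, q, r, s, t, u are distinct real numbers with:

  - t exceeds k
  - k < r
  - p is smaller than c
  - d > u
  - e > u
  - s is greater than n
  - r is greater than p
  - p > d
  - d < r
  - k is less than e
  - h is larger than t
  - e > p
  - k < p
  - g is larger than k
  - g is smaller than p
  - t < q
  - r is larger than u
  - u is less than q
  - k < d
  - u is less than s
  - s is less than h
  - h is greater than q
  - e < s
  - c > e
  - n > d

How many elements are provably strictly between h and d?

4

Chaining upward from d reaches: n, p, r, e, c, s.
Chaining downward from h reaches: k, t, u, n, g, p, e, q, s.
Strictly between d and h are those in both lists: n, p, e, s — 4 elements.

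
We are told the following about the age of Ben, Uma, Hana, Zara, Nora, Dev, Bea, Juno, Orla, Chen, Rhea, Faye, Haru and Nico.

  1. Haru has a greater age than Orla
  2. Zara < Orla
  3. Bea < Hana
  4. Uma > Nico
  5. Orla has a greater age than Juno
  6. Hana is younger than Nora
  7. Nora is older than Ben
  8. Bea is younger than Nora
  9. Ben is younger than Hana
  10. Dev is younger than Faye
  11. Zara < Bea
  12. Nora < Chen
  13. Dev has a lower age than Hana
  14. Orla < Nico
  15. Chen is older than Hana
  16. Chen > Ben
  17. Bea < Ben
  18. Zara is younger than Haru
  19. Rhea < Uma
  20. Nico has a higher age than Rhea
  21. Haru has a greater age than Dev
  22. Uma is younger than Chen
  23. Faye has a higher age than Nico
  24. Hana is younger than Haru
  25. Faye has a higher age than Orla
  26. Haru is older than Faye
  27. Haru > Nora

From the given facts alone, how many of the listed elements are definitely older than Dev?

The elements the relations force above Dev are Faye, Hana, Nora, Haru, Chen — no chain reaches any other.
That is 5.

5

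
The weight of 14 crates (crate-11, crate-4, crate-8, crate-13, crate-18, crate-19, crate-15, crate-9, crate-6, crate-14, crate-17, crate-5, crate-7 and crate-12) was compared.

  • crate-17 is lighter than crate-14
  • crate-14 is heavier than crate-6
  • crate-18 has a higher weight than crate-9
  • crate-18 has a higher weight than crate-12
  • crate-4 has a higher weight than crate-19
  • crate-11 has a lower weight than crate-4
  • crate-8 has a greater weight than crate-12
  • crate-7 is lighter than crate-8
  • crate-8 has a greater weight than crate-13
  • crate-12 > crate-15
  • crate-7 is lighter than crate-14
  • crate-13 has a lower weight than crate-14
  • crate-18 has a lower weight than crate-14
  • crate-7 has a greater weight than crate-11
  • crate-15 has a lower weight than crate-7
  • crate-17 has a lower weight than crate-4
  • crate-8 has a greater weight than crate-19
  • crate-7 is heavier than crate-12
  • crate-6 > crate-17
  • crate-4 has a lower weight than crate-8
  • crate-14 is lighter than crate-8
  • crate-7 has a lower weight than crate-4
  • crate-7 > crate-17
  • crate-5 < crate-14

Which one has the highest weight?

crate-8

Chaining downward from crate-8: directly below it, crate-12, crate-19, crate-13, crate-7, crate-4, crate-14; then crate-15, crate-17, crate-5, crate-18, crate-11, crate-6; then crate-9.
That covers every other element, and nothing is given above crate-8, so crate-8 is the highest weight.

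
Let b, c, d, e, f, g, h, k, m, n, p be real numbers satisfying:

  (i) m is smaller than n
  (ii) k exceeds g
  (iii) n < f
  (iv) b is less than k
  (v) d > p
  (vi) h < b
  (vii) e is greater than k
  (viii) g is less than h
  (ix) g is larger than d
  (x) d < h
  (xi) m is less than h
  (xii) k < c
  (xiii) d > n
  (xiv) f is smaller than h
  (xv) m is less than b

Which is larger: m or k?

Link the given pairs in sequence: m < n; n < d; d < g; g < h; h < b; b < k.
Together: m < n < d < g < h < b < k.
So m < k; k is the larger of the two.

k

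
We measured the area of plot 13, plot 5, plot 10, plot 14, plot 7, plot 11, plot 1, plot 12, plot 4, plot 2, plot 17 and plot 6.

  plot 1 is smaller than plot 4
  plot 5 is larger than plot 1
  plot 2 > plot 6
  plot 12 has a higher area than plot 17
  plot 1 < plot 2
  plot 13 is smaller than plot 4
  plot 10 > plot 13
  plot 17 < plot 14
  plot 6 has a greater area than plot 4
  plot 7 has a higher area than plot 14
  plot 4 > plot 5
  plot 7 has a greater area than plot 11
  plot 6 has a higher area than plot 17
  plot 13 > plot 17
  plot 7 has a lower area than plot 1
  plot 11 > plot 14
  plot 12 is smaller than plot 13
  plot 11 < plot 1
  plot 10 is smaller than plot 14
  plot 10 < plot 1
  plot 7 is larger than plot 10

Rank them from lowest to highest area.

Nothing is placed below plot 17, so it is least; from there plot 17 < plot 12; plot 12 < plot 13; plot 13 < plot 10; plot 10 < plot 14; plot 14 < plot 11; plot 11 < plot 7; plot 7 < plot 1; plot 1 < plot 5; plot 5 < plot 4; plot 4 < plot 6; plot 6 < plot 2, each given directly.

plot 17 < plot 12 < plot 13 < plot 10 < plot 14 < plot 11 < plot 7 < plot 1 < plot 5 < plot 4 < plot 6 < plot 2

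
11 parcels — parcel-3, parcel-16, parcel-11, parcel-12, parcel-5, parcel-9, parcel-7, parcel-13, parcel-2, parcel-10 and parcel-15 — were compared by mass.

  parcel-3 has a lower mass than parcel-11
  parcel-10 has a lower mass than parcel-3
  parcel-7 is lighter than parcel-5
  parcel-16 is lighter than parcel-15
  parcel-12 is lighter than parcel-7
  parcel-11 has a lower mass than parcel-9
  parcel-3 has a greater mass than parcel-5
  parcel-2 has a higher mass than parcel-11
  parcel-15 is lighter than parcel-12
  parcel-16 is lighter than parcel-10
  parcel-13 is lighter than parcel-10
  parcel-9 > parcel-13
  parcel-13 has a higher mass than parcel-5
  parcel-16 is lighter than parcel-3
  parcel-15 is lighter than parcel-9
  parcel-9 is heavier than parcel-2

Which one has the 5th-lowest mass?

The consecutive relations fix a unique order: parcel-16 < parcel-15 < parcel-12 < parcel-7 < parcel-5 < parcel-13 < parcel-10 < parcel-3 < parcel-11 < parcel-2 < parcel-9.
The 5th smallest is parcel-5.

parcel-5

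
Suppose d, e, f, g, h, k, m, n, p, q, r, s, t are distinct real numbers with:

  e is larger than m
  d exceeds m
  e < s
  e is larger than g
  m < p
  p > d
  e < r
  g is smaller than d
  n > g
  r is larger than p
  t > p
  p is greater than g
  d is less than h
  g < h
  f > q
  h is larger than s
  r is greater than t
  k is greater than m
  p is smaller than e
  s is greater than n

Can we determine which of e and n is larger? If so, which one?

Following every chain through e: above e we get s, h, r; below e we get g, m, d, p.
n is not reached, and no chain runs the other way from n to e.
So the given relations leave the order of e and n undetermined.

undetermined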